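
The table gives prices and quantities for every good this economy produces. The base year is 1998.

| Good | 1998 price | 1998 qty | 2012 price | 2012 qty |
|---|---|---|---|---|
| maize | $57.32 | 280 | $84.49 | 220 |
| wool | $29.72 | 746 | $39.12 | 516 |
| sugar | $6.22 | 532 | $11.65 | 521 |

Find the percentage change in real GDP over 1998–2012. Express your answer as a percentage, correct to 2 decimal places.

-24.91%

Real GDP 1998 = Nominal GDP 1998 = 57.32·280 + 29.72·746 + 6.22·532 = 41529.76.
Real GDP 2012 (at 1998 prices) = 57.32·220 + 29.72·516 + 6.22·521 = 31186.54.
Real growth = 31186.54/41529.76 − 1 = -0.2491.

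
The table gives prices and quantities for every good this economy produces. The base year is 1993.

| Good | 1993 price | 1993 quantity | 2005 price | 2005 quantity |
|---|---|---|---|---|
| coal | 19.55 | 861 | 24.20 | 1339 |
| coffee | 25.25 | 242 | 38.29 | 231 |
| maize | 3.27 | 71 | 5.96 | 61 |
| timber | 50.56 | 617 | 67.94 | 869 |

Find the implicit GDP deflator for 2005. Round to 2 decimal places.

132.18

Nominal GDP 2005 = 24.20·1339 + 38.29·231 + 5.96·61 + 67.94·869 = 100652.21.
Real GDP 2005 (at 1993 prices) = 19.55·1339 + 25.25·231 + 3.27·61 + 50.56·869 = 76146.31.
Deflator = Nominal/Real × 100 = 100652.21/76146.31 × 100 = 132.183.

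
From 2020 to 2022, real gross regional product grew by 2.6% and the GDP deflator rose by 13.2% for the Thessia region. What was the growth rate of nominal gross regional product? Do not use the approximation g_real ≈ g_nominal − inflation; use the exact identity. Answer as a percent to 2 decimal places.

(1 + g_nom) = (1 + g_real)(1 + π) = 1.0260 × 1.1320 = 1.16143.

16.14%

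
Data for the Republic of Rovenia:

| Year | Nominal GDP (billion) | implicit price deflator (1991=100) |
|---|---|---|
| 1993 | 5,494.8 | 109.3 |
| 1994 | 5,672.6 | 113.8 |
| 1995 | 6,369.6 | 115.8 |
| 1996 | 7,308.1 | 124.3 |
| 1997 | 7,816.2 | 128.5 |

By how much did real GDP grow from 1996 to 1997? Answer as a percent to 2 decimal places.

3.46%

Real GDP 1996 = 7308.1/1.243 = 5879.40.
Real GDP 1997 = 7816.2/1.285 = 6082.65.
Change = 6082.65/5879.40 − 1 = 0.0346.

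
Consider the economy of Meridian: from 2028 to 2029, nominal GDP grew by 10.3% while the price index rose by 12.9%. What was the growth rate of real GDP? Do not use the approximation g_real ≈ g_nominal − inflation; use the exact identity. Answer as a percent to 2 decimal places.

-2.30%

(1 + g_nom) = (1 + g_real)(1 + π), so g_real = 1.1030 / 1.1290 − 1 = -0.02303.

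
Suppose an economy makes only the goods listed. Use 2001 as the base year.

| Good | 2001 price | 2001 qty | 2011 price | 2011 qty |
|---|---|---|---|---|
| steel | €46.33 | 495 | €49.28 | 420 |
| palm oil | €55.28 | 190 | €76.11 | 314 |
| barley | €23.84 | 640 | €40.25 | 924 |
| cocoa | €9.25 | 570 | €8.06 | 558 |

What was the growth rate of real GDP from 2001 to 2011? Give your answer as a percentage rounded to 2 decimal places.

18.60%

Real GDP 2001 = Nominal GDP 2001 = 46.33·495 + 55.28·190 + 23.84·640 + 9.25·570 = 53966.65.
Real GDP 2011 (at 2001 prices) = 46.33·420 + 55.28·314 + 23.84·924 + 9.25·558 = 64006.18.
Real growth = 64006.18/53966.65 − 1 = 0.1860.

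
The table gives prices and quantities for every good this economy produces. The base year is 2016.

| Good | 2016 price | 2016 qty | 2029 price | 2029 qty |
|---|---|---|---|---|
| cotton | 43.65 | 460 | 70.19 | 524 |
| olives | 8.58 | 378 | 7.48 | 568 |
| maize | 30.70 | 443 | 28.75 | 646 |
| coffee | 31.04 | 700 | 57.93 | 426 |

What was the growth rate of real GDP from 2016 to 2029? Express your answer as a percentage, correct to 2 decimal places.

3.67%

Real GDP 2016 = Nominal GDP 2016 = 43.65·460 + 8.58·378 + 30.70·443 + 31.04·700 = 58650.34.
Real GDP 2029 (at 2016 prices) = 43.65·524 + 8.58·568 + 30.70·646 + 31.04·426 = 60801.28.
Real growth = 60801.28/58650.34 − 1 = 0.0367.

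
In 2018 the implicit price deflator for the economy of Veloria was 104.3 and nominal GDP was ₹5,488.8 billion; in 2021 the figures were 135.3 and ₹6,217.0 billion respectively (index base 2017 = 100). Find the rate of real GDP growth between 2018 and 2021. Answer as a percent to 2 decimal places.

-12.68%

Deflate each year: 2018 → 5488.8/1.043 = 5262.51; 2021 → 6217.0/1.353 = 4594.97.
So real GDP changed by 4594.97/5262.51 − 1 = -0.1268, i.e. -12.68%.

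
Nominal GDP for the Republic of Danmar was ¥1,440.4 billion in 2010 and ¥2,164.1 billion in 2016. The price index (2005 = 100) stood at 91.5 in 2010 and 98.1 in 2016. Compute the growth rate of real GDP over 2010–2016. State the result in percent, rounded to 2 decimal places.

Real GDP 2010 = 1440.4 / 0.915 = 1574.21.
Real GDP 2016 = 2164.1 / 0.981 = 2206.01.
Real growth = 2206.01 / 1574.21 − 1 = 0.4013.

40.13%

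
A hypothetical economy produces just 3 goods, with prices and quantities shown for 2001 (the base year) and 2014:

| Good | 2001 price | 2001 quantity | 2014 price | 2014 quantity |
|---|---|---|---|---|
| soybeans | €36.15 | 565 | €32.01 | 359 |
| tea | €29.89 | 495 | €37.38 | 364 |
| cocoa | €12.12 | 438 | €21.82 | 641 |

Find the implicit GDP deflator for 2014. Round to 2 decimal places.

123.58

Nominal GDP 2014 = 32.01·359 + 37.38·364 + 21.82·641 = 39084.53.
Real GDP 2014 (at 2001 prices) = 36.15·359 + 29.89·364 + 12.12·641 = 31626.73.
Deflator = Nominal/Real × 100 = 39084.53/31626.73 × 100 = 123.581.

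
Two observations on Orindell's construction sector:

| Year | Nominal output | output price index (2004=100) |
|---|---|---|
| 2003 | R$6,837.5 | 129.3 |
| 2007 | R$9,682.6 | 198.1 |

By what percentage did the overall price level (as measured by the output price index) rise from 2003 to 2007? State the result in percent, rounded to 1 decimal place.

53.2%

Price-level change = 198.1 / 129.3 − 1 = 0.5321.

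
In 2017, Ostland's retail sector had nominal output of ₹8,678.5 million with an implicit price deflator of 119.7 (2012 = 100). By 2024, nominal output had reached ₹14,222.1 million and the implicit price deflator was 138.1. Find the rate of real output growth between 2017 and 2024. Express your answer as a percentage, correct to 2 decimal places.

Deflate each year: 2017 → 8678.5/1.197 = 7250.21; 2024 → 14222.1/1.381 = 10298.41.
So real output changed by 10298.41/7250.21 − 1 = 0.4204, i.e. 42.04%.

42.04%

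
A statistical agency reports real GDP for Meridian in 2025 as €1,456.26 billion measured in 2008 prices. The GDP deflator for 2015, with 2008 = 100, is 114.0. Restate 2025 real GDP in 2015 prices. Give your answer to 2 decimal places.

Real GDP in 2015 prices = Real GDP in 2008 prices × (P_2015/P_2008) = 1456.26 × 1.140 = 1660.14.

€1,660.14 billion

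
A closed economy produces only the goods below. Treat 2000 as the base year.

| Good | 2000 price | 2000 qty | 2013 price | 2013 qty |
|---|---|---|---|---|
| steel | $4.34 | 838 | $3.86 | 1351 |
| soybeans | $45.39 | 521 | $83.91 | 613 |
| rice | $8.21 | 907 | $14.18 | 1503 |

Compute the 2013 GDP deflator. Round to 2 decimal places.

169.39

Nominal GDP 2013 = 3.86·1351 + 83.91·613 + 14.18·1503 = 77964.23.
Real GDP 2013 (at 2000 prices) = 4.34·1351 + 45.39·613 + 8.21·1503 = 46027.04.
Deflator = Nominal/Real × 100 = 77964.23/46027.04 × 100 = 169.388.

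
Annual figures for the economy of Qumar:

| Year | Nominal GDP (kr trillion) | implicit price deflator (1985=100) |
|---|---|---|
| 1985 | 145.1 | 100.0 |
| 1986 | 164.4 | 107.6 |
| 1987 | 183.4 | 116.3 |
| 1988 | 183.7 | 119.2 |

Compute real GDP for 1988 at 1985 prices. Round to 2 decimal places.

Real GDP 1988 = 183.7 / 1.192 = 154.11.

kr 154.11 trillion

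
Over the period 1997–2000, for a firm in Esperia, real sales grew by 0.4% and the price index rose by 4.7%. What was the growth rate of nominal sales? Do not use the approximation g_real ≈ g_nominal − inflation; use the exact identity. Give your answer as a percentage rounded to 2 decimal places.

5.12%

(1 + g_nom) = (1 + g_real)(1 + π) = 1.0040 × 1.0470 = 1.05119.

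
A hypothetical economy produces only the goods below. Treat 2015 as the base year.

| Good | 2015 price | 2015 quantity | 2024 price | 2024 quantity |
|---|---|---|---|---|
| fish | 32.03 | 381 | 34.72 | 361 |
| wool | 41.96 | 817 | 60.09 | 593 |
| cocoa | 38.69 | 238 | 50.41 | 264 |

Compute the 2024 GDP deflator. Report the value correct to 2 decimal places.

131.75

Nominal GDP 2024 = 34.72·361 + 60.09·593 + 50.41·264 = 61475.53.
Real GDP 2024 (at 2015 prices) = 32.03·361 + 41.96·593 + 38.69·264 = 46659.27.
Deflator = Nominal/Real × 100 = 61475.53/46659.27 × 100 = 131.754.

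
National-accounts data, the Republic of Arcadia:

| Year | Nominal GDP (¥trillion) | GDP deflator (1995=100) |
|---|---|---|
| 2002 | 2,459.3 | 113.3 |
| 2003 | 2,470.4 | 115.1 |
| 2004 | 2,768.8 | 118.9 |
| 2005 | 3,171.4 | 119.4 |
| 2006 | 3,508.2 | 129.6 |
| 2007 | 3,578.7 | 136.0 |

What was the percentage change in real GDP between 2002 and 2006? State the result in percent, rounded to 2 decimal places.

24.71%

Real GDP 2002 = 2459.3/1.133 = 2170.61.
Real GDP 2006 = 3508.2/1.296 = 2706.94.
Change = 2706.94/2170.61 − 1 = 0.2471.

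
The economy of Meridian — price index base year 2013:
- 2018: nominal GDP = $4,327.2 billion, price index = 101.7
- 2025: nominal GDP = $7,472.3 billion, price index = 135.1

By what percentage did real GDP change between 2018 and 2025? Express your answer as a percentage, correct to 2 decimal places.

29.99%

Real GDP 2018 = 4327.2 / 1.017 = 4254.87.
Real GDP 2025 = 7472.3 / 1.351 = 5530.94.
Real growth = 5530.94 / 4254.87 − 1 = 0.2999.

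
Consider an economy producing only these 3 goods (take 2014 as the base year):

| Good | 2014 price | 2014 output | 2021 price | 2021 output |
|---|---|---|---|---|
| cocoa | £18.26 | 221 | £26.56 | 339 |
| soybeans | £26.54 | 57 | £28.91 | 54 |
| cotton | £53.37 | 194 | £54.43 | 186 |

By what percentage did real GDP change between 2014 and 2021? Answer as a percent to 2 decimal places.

10.36%

Real GDP 2014 = Nominal GDP 2014 = 18.26·221 + 26.54·57 + 53.37·194 = 15902.02.
Real GDP 2021 (at 2014 prices) = 18.26·339 + 26.54·54 + 53.37·186 = 17550.12.
Real growth = 17550.12/15902.02 − 1 = 0.1036.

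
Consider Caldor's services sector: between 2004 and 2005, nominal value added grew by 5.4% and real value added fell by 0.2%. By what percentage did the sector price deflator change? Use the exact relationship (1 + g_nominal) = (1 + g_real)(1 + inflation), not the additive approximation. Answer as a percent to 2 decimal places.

5.61%

(1 + g_nom) = (1 + g_real)(1 + π), so π = 1.0540 / 0.9980 − 1 = 0.05611.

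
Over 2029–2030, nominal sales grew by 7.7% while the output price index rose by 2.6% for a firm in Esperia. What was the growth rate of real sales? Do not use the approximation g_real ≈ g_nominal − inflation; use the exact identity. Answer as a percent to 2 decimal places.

(1 + g_nom) = (1 + g_real)(1 + π), so g_real = 1.0770 / 1.0260 − 1 = 0.04971.

4.97%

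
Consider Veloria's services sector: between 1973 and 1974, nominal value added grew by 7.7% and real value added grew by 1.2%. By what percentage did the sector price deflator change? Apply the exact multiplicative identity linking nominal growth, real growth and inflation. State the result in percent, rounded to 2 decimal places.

6.42%

(1 + g_nom) = (1 + g_real)(1 + π), so π = 1.0770 / 1.0120 − 1 = 0.06423.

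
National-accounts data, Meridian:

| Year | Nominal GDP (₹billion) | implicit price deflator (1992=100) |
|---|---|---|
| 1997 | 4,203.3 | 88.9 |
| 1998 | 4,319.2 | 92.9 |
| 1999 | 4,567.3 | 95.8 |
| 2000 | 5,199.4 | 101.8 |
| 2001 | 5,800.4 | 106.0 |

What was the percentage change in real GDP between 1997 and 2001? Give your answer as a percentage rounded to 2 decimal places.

15.73%

Real GDP 1997 = 4203.3/0.889 = 4728.12.
Real GDP 2001 = 5800.4/1.060 = 5472.08.
Change = 5472.08/4728.12 − 1 = 0.1573.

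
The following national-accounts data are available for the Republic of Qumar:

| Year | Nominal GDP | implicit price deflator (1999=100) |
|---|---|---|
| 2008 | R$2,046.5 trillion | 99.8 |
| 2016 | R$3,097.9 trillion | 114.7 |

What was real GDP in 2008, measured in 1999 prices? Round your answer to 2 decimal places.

R$2,050.60 trillion

Real GDP = Nominal / (implicit price deflator/100) = 2046.5 / 0.998 = 2050.60.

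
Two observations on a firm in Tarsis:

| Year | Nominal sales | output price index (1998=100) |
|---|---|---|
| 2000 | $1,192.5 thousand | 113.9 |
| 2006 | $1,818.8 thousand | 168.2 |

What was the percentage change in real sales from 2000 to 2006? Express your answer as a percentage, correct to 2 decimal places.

Real sales 2000 = 1192.5 / 1.139 = 1046.97.
Real sales 2006 = 1818.8 / 1.682 = 1081.33.
Real growth = 1081.33 / 1046.97 − 1 = 0.0328.

3.28%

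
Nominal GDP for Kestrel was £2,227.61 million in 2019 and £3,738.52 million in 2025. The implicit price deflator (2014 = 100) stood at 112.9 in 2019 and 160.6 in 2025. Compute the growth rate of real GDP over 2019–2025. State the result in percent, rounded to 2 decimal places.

Deflate each year: 2019 → 2227.61/1.129 = 1973.08; 2025 → 3738.52/1.606 = 2327.85.
So real GDP changed by 2327.85/1973.08 − 1 = 0.1798, i.e. 17.98%.

17.98%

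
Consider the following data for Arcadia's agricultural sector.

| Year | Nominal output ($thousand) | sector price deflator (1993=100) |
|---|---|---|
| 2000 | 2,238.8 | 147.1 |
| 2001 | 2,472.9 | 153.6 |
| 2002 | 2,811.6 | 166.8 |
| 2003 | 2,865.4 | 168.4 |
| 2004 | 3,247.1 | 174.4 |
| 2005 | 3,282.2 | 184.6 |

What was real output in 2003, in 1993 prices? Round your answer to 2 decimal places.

Real output 2003 = 2865.4 / 1.684 = 1701.54.

$1,701.54 thousand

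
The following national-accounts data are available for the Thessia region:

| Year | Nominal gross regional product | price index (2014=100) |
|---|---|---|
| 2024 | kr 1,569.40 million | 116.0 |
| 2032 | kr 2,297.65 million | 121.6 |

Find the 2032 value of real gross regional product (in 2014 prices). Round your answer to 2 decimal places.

kr 1,889.51 million

Real gross regional product = Nominal / (price index/100) = 2297.65 / 1.216 = 1889.51.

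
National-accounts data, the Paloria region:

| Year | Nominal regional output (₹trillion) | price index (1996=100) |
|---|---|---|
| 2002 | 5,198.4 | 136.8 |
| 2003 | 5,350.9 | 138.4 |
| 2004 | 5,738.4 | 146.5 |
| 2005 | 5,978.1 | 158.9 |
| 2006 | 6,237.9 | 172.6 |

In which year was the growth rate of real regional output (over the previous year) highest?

2003

2003: real = 5350.9/1.384 = 3866.26; growth vs 2002 (3800.00) = 1.74%.
2004: real = 5738.4/1.465 = 3917.00; growth vs 2003 (3866.26) = 1.31%.
2005: real = 5978.1/1.589 = 3762.18; growth vs 2004 (3917.00) = -3.95%.
2006: real = 6237.9/1.726 = 3614.08; growth vs 2005 (3762.18) = -3.94%.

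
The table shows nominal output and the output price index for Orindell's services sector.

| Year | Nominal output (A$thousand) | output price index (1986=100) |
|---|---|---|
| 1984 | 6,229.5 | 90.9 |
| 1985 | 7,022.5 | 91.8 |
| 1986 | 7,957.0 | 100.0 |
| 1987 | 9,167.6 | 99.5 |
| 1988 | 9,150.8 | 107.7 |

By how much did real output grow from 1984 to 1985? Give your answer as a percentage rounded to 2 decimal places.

Real output 1984 = 6229.5/0.909 = 6853.14.
Real output 1985 = 7022.5/0.918 = 7649.78.
Change = 7649.78/6853.14 − 1 = 0.1162.

11.62%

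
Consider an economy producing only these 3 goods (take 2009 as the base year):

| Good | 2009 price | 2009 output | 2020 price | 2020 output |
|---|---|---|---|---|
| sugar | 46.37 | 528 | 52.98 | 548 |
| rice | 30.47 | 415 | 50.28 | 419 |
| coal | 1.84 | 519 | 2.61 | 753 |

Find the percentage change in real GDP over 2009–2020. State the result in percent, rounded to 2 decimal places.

3.89%

Real GDP 2009 = Nominal GDP 2009 = 46.37·528 + 30.47·415 + 1.84·519 = 38083.37.
Real GDP 2020 (at 2009 prices) = 46.37·548 + 30.47·419 + 1.84·753 = 39563.21.
Real growth = 39563.21/38083.37 − 1 = 0.0389.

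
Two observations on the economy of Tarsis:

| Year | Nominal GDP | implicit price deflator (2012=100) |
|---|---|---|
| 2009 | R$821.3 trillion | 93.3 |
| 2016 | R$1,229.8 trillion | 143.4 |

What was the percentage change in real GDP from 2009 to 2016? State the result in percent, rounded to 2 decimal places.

Deflate each year: 2009 → 821.3/0.933 = 880.28; 2016 → 1229.8/1.434 = 857.60.
So real GDP changed by 857.60/880.28 − 1 = -0.0258, i.e. -2.58%.

-2.58%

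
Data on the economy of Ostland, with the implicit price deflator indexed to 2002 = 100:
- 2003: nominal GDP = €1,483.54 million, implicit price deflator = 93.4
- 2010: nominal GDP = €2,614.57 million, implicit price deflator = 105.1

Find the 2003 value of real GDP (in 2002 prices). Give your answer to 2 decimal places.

Real GDP = Nominal / (implicit price deflator/100) = 1483.54 / 0.934 = 1588.37.

€1,588.37 million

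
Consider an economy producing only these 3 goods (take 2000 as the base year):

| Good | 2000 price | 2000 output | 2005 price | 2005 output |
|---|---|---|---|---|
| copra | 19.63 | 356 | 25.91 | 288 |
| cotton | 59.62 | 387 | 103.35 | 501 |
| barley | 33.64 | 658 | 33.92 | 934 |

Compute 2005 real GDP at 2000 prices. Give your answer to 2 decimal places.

Real GDP 2005 = Σ (p_2000 × q_2005) = 19.63·288 + 59.62·501 + 33.64·934 = 66942.82.

66942.82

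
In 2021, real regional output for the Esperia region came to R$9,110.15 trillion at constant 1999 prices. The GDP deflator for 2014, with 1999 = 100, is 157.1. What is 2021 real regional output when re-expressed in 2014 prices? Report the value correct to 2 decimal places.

R$14,312.05 trillion

Real regional output in 2014 prices = Real regional output in 1999 prices × (P_2014/P_1999) = 9110.15 × 1.571 = 14312.05.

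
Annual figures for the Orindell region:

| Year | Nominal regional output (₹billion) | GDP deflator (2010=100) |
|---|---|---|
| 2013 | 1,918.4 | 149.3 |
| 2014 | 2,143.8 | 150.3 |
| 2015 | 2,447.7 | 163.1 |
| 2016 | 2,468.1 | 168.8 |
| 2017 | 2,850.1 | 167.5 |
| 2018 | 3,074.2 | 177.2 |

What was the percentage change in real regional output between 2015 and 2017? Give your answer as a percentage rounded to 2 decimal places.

Real regional output 2015 = 2447.7/1.631 = 1500.74.
Real regional output 2017 = 2850.1/1.675 = 1701.55.
Change = 1701.55/1500.74 − 1 = 0.1338.

13.38%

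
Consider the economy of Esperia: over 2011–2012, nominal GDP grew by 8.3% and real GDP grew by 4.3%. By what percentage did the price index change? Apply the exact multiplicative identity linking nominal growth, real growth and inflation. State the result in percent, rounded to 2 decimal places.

3.84%

(1 + g_nom) = (1 + g_real)(1 + π), so π = 1.0830 / 1.0430 − 1 = 0.03835.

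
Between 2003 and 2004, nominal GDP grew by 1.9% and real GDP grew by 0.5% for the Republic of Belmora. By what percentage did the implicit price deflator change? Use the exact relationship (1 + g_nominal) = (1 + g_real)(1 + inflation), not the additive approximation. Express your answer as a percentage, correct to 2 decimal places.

1.39%

(1 + g_nom) = (1 + g_real)(1 + π), so π = 1.0190 / 1.0050 − 1 = 0.01393.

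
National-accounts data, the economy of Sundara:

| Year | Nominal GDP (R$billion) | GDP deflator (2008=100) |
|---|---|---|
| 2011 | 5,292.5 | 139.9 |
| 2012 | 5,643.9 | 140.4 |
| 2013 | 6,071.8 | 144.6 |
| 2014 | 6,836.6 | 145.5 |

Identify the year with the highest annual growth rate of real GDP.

2014

2012: real = 5643.9/1.404 = 4019.87; growth vs 2011 (3783.06) = 6.26%.
2013: real = 6071.8/1.446 = 4199.03; growth vs 2012 (4019.87) = 4.46%.
2014: real = 6836.6/1.455 = 4698.69; growth vs 2013 (4199.03) = 11.90%.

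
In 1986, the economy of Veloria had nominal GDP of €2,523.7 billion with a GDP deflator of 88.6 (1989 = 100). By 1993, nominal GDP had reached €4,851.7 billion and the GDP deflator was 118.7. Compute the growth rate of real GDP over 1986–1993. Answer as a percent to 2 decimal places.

43.50%

Deflate each year: 1986 → 2523.7/0.886 = 2848.42; 1993 → 4851.7/1.187 = 4087.36.
So real GDP changed by 4087.36/2848.42 − 1 = 0.4350, i.e. 43.50%.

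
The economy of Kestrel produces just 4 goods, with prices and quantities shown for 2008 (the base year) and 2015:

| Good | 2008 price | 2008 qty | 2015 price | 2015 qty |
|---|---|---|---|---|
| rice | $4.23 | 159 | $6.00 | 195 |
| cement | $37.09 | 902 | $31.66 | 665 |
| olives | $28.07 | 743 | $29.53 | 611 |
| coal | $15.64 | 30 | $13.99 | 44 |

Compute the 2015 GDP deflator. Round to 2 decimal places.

94.35

Nominal GDP 2015 = 6.00·195 + 31.66·665 + 29.53·611 + 13.99·44 = 40882.29.
Real GDP 2015 (at 2008 prices) = 4.23·195 + 37.09·665 + 28.07·611 + 15.64·44 = 43328.63.
Deflator = Nominal/Real × 100 = 40882.29/43328.63 × 100 = 94.354.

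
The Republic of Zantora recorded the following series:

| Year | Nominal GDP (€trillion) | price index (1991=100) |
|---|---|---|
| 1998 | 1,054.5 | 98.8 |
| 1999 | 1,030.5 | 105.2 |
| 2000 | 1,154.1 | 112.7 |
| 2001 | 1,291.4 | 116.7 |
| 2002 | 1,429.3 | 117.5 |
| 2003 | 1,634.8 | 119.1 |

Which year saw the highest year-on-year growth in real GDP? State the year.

2003

1999: real = 1030.5/1.052 = 979.56; growth vs 1998 (1067.31) = -8.22%.
2000: real = 1154.1/1.127 = 1024.05; growth vs 1999 (979.56) = 4.54%.
2001: real = 1291.4/1.167 = 1106.60; growth vs 2000 (1024.05) = 8.06%.
2002: real = 1429.3/1.175 = 1216.43; growth vs 2001 (1106.60) = 9.92%.
2003: real = 1634.8/1.191 = 1372.63; growth vs 2002 (1216.43) = 12.84%.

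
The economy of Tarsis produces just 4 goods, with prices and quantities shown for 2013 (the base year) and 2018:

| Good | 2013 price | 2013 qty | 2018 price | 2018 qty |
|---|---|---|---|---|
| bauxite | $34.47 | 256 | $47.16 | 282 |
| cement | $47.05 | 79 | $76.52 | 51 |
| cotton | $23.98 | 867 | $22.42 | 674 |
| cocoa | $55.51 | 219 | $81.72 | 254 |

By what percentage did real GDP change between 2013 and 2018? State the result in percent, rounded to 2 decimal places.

-6.83%

Real GDP 2013 = Nominal GDP 2013 = 34.47·256 + 47.05·79 + 23.98·867 + 55.51·219 = 45488.62.
Real GDP 2018 (at 2013 prices) = 34.47·282 + 47.05·51 + 23.98·674 + 55.51·254 = 42382.15.
Real growth = 42382.15/45488.62 − 1 = -0.0683.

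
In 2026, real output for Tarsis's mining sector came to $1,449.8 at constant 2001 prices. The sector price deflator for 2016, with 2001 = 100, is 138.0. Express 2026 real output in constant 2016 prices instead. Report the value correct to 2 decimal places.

$2,000.72

Real output in 2016 prices = Real output in 2001 prices × (P_2016/P_2001) = 1449.8 × 1.380 = 2000.72.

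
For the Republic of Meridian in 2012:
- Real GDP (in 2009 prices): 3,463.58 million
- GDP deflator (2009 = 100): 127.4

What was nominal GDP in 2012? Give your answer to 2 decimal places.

Nominal GDP = Real × (GDP deflator/100) = 3463.58 × 1.274 = 4412.60.

4,412.60 million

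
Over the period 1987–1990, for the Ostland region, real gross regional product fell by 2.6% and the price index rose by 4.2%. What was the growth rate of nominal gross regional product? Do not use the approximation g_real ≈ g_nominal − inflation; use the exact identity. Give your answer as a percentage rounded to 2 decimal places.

(1 + g_nom) = (1 + g_real)(1 + π) = 0.9740 × 1.0420 = 1.01491.

1.49%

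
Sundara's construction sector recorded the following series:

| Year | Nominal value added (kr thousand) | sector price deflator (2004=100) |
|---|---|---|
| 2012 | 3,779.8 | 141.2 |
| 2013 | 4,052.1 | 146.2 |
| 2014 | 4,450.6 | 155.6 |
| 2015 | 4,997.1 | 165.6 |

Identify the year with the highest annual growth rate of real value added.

2015

2013: real = 4052.1/1.462 = 2771.61; growth vs 2012 (2676.91) = 3.54%.
2014: real = 4450.6/1.556 = 2860.28; growth vs 2013 (2771.61) = 3.20%.
2015: real = 4997.1/1.656 = 3017.57; growth vs 2014 (2860.28) = 5.50%.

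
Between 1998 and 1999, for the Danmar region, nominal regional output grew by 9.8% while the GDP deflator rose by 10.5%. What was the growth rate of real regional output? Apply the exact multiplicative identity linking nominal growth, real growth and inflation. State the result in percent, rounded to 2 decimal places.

-0.63%

(1 + g_nom) = (1 + g_real)(1 + π), so g_real = 1.0980 / 1.1050 − 1 = -0.00633.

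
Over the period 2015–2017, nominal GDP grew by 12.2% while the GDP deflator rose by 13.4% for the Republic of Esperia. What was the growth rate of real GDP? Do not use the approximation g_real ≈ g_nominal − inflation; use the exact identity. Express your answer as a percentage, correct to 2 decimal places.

-1.06%

(1 + g_nom) = (1 + g_real)(1 + π), so g_real = 1.1220 / 1.1340 − 1 = -0.01058.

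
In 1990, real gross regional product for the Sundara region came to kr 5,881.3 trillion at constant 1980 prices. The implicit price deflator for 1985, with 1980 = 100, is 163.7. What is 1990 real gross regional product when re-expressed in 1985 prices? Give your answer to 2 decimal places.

kr 9,627.69 trillion

Real gross regional product in 1985 prices = Real gross regional product in 1980 prices × (P_1985/P_1980) = 5881.3 × 1.637 = 9627.69.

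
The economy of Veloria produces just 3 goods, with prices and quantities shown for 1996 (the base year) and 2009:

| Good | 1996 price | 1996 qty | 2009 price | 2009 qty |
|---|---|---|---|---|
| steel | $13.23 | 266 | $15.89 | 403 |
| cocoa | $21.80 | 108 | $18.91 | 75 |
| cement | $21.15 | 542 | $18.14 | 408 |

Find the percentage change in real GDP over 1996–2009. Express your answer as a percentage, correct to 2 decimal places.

-10.04%

Real GDP 1996 = Nominal GDP 1996 = 13.23·266 + 21.80·108 + 21.15·542 = 17336.88.
Real GDP 2009 (at 1996 prices) = 13.23·403 + 21.80·75 + 21.15·408 = 15595.89.
Real growth = 15595.89/17336.88 − 1 = -0.1004.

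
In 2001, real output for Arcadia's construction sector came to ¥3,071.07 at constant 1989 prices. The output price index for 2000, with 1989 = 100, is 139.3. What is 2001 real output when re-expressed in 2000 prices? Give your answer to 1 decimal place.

Real output in 2000 prices = Real output in 1989 prices × (P_2000/P_1989) = 3071.07 × 1.393 = 4278.00.

¥4,278.0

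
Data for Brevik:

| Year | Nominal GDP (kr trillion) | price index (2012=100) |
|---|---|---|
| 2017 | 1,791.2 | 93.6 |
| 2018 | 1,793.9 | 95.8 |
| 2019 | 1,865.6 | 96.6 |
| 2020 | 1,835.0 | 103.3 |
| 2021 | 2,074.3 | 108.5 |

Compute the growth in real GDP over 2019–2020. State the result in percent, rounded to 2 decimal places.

-8.02%

Real GDP 2019 = 1865.6/0.966 = 1931.26.
Real GDP 2020 = 1835.0/1.033 = 1776.38.
Change = 1776.38/1931.26 − 1 = -0.0802.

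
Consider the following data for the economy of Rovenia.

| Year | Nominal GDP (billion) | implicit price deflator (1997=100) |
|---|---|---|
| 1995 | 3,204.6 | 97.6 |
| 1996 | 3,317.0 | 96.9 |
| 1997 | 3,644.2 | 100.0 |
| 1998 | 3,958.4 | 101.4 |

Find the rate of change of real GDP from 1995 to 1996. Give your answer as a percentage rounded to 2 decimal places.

Real GDP 1995 = 3204.6/0.976 = 3283.40.
Real GDP 1996 = 3317.0/0.969 = 3423.12.
Change = 3423.12/3283.40 − 1 = 0.0426.

4.26%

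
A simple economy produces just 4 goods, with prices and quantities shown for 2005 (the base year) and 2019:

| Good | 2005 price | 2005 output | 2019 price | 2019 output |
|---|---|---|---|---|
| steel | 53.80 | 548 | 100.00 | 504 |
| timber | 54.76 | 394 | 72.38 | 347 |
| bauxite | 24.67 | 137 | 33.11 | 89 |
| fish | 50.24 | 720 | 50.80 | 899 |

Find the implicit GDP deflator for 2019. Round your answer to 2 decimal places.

Nominal GDP 2019 = 100.00·504 + 72.38·347 + 33.11·89 + 50.80·899 = 124131.85.
Real GDP 2019 (at 2005 prices) = 53.80·504 + 54.76·347 + 24.67·89 + 50.24·899 = 93478.31.
Deflator = Nominal/Real × 100 = 124131.85/93478.31 × 100 = 132.792.

132.79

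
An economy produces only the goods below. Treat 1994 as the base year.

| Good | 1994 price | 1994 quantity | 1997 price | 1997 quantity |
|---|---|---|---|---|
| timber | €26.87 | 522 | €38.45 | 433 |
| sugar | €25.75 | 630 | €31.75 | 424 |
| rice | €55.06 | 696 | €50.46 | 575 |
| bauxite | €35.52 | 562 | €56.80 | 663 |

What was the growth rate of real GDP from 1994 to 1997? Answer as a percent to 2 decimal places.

Real GDP 1994 = Nominal GDP 1994 = 26.87·522 + 25.75·630 + 55.06·696 + 35.52·562 = 88532.64.
Real GDP 1997 (at 1994 prices) = 26.87·433 + 25.75·424 + 55.06·575 + 35.52·663 = 77761.97.
Real growth = 77761.97/88532.64 − 1 = -0.1217.

-12.17%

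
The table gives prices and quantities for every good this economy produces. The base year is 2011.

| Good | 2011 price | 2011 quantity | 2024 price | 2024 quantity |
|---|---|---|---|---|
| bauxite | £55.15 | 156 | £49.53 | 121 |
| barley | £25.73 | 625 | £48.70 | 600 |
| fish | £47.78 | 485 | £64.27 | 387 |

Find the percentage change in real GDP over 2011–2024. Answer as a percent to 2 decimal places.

Real GDP 2011 = Nominal GDP 2011 = 55.15·156 + 25.73·625 + 47.78·485 = 47857.95.
Real GDP 2024 (at 2011 prices) = 55.15·121 + 25.73·600 + 47.78·387 = 40602.01.
Real growth = 40602.01/47857.95 − 1 = -0.1516.

-15.16%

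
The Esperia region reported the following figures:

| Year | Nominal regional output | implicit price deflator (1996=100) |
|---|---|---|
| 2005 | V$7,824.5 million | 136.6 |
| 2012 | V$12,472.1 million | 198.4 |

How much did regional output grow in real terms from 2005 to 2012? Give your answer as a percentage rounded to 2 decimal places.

Real regional output 2005 = 7824.5 / 1.366 = 5728.04.
Real regional output 2012 = 12472.1 / 1.984 = 6286.34.
Real growth = 6286.34 / 5728.04 − 1 = 0.0975.

9.75%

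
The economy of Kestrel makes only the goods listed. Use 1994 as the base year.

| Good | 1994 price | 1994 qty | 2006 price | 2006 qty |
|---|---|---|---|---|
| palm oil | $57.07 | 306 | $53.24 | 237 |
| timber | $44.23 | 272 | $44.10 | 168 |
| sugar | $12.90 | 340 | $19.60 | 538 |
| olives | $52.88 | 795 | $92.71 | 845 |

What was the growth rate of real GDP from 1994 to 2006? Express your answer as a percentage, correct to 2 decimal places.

Real GDP 1994 = Nominal GDP 1994 = 57.07·306 + 44.23·272 + 12.90·340 + 52.88·795 = 75919.58.
Real GDP 2006 (at 1994 prices) = 57.07·237 + 44.23·168 + 12.90·538 + 52.88·845 = 72580.03.
Real growth = 72580.03/75919.58 − 1 = -0.0440.

-4.40%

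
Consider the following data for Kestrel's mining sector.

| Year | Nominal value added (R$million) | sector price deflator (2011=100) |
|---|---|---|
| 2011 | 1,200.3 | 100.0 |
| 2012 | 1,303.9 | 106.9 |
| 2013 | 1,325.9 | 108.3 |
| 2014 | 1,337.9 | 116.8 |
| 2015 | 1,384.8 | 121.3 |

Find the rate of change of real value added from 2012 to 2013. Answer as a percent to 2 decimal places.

Real value added 2012 = 1303.9/1.069 = 1219.74.
Real value added 2013 = 1325.9/1.083 = 1224.28.
Change = 1224.28/1219.74 − 1 = 0.0037.

0.37%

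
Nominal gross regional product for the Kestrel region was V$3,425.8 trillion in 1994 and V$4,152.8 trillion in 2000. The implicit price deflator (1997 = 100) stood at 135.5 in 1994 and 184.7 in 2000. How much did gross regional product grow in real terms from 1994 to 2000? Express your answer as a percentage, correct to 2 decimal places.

Deflate each year: 1994 → 3425.8/1.355 = 2528.27; 2000 → 4152.8/1.847 = 2248.40.
So real gross regional product changed by 2248.40/2528.27 − 1 = -0.1107, i.e. -11.07%.

-11.07%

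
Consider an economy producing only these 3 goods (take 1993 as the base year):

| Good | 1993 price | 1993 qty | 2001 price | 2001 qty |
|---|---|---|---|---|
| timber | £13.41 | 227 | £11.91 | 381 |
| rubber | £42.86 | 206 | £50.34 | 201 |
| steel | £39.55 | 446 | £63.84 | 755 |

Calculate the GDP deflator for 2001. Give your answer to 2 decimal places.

Nominal GDP 2001 = 11.91·381 + 50.34·201 + 63.84·755 = 62855.25.
Real GDP 2001 (at 1993 prices) = 13.41·381 + 42.86·201 + 39.55·755 = 43584.32.
Deflator = Nominal/Real × 100 = 62855.25/43584.32 × 100 = 144.215.

144.22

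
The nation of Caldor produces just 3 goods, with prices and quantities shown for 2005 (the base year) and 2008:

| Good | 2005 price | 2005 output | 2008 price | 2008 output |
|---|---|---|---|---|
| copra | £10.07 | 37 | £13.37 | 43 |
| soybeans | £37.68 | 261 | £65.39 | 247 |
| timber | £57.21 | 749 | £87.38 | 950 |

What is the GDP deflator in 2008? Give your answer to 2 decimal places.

Nominal GDP 2008 = 13.37·43 + 65.39·247 + 87.38·950 = 99737.24.
Real GDP 2008 (at 2005 prices) = 10.07·43 + 37.68·247 + 57.21·950 = 64089.47.
Deflator = Nominal/Real × 100 = 99737.24/64089.47 × 100 = 155.622.

155.62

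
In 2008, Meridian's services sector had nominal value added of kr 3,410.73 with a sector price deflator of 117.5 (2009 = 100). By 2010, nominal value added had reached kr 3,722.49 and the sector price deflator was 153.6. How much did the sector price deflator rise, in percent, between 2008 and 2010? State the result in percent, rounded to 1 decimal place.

Price-level change = 153.6 / 117.5 − 1 = 0.3072.

30.7%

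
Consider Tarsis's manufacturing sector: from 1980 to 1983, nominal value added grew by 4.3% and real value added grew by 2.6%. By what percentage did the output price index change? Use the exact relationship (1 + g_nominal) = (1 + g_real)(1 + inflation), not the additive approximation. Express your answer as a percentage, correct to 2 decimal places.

(1 + g_nom) = (1 + g_real)(1 + π), so π = 1.0430 / 1.0260 − 1 = 0.01657.

1.66%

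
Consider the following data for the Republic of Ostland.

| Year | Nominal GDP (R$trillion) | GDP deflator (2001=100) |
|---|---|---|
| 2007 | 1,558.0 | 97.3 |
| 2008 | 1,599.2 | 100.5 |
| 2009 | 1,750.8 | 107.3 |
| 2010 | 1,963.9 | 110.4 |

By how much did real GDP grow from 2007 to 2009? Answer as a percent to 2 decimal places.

Real GDP 2007 = 1558.0/0.973 = 1601.23.
Real GDP 2009 = 1750.8/1.073 = 1631.69.
Change = 1631.69/1601.23 − 1 = 0.0190.

1.90%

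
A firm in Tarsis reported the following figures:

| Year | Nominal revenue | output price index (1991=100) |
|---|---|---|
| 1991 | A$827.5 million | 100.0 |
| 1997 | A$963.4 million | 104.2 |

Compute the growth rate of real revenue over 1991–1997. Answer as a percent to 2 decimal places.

Real revenue 1991 = 827.5 / 1.000 = 827.50.
Real revenue 1997 = 963.4 / 1.042 = 924.57.
Real growth = 924.57 / 827.50 − 1 = 0.1173.

11.73%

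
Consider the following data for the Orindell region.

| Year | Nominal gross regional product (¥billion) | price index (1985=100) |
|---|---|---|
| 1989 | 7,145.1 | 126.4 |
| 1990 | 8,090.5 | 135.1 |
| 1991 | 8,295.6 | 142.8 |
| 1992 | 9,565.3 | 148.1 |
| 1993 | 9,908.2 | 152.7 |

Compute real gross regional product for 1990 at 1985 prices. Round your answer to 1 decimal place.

¥5,988.5 billion

Real gross regional product 1990 = 8090.5 / 1.351 = 5988.53.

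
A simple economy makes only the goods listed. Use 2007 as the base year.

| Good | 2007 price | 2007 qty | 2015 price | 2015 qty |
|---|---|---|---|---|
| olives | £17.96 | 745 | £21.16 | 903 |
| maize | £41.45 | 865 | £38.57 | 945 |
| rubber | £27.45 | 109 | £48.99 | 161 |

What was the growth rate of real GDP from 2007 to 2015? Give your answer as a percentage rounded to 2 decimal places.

Real GDP 2007 = Nominal GDP 2007 = 17.96·745 + 41.45·865 + 27.45·109 = 52226.50.
Real GDP 2015 (at 2007 prices) = 17.96·903 + 41.45·945 + 27.45·161 = 59807.58.
Real growth = 59807.58/52226.50 − 1 = 0.1452.

14.52%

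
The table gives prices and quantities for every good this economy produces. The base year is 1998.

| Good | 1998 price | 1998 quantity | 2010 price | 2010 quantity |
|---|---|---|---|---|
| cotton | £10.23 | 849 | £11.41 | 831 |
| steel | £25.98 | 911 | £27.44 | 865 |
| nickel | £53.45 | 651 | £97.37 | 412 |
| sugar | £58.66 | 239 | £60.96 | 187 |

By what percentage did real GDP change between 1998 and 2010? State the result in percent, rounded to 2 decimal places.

-21.20%

Real GDP 1998 = Nominal GDP 1998 = 10.23·849 + 25.98·911 + 53.45·651 + 58.66·239 = 81168.74.
Real GDP 2010 (at 1998 prices) = 10.23·831 + 25.98·865 + 53.45·412 + 58.66·187 = 63964.65.
Real growth = 63964.65/81168.74 − 1 = -0.2120.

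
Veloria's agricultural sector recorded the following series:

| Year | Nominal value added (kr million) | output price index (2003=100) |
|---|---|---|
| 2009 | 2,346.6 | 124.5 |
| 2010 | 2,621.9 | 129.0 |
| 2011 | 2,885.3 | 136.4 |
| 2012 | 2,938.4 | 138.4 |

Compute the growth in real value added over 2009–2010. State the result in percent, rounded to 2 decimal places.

Real value added 2009 = 2346.6/1.245 = 1884.82.
Real value added 2010 = 2621.9/1.290 = 2032.48.
Change = 2032.48/1884.82 − 1 = 0.0783.

7.83%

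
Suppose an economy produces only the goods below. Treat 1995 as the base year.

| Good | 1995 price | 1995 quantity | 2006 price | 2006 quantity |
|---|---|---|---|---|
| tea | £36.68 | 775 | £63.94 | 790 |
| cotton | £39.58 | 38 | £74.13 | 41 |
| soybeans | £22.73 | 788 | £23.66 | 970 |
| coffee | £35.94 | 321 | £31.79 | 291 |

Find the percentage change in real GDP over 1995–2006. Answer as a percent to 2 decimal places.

Real GDP 1995 = Nominal GDP 1995 = 36.68·775 + 39.58·38 + 22.73·788 + 35.94·321 = 59379.02.
Real GDP 2006 (at 1995 prices) = 36.68·790 + 39.58·41 + 22.73·970 + 35.94·291 = 63106.62.
Real growth = 63106.62/59379.02 − 1 = 0.0628.

6.28%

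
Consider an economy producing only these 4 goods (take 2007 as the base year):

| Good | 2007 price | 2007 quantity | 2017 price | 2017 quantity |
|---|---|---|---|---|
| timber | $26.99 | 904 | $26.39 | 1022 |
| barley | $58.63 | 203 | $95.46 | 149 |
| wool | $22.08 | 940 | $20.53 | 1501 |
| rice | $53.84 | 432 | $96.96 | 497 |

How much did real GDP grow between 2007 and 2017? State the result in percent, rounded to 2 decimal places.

Real GDP 2007 = Nominal GDP 2007 = 26.99·904 + 58.63·203 + 22.08·940 + 53.84·432 = 80314.93.
Real GDP 2017 (at 2007 prices) = 26.99·1022 + 58.63·149 + 22.08·1501 + 53.84·497 = 96220.21.
Real growth = 96220.21/80314.93 − 1 = 0.1980.

19.80%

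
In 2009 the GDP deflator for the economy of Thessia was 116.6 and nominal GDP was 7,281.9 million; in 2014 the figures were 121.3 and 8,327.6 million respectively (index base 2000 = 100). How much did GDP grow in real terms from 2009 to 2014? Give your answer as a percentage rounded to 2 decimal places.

9.93%

Real GDP 2009 = 7281.9 / 1.166 = 6245.20.
Real GDP 2014 = 8327.6 / 1.213 = 6865.29.
Real growth = 6865.29 / 6245.20 − 1 = 0.0993.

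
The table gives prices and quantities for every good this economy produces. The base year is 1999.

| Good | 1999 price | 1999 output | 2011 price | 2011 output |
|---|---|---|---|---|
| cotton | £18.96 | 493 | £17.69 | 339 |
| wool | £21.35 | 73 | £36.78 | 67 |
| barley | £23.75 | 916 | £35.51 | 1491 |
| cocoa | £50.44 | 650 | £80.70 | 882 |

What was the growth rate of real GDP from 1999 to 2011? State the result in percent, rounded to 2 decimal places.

Real GDP 1999 = Nominal GDP 1999 = 18.96·493 + 21.35·73 + 23.75·916 + 50.44·650 = 65446.83.
Real GDP 2011 (at 1999 prices) = 18.96·339 + 21.35·67 + 23.75·1491 + 50.44·882 = 87757.22.
Real growth = 87757.22/65446.83 − 1 = 0.3409.

34.09%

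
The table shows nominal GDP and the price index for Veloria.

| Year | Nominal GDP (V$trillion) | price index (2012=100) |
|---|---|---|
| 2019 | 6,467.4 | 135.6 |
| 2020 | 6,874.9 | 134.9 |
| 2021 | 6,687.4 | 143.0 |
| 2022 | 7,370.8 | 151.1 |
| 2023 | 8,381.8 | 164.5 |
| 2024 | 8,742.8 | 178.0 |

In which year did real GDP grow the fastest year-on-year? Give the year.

2020

2020: real = 6874.9/1.349 = 5096.29; growth vs 2019 (4769.47) = 6.85%.
2021: real = 6687.4/1.430 = 4676.50; growth vs 2020 (5096.29) = -8.24%.
2022: real = 7370.8/1.511 = 4878.09; growth vs 2021 (4676.50) = 4.31%.
2023: real = 8381.8/1.645 = 5095.32; growth vs 2022 (4878.09) = 4.45%.
2024: real = 8742.8/1.780 = 4911.69; growth vs 2023 (5095.32) = -3.60%.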